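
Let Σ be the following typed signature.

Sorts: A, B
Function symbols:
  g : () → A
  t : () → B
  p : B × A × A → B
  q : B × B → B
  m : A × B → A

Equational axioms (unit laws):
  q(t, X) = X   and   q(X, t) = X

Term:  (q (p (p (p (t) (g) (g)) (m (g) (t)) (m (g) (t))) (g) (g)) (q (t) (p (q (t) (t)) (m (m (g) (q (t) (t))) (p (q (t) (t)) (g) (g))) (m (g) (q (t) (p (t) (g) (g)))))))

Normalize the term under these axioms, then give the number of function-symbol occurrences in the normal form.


size = 31

1. (q (p (p (p (t) (g) (g)) (m (g) (t)) (m (g) (t))) (g) (g)) (q (t) (p (q (t) (t)) (m (m (g) (q (t) (t))) (p (q (t) (t)) (g) (g))) (m (g) (q (t) (p (t) (g) (g)))))))  →  (q (p (p (p (t) (g) (g)) (m (g) (t)) (m (g) (t))) (g) (g)) (p (q (t) (t)) (m (m (g) (q (t) (t))) (p (q (t) (t)) (g) (g))) (m (g) (q (t) (p (t) (g) (g))))))
2. (q (p (p (p (t) (g) (g)) (m (g) (t)) (m (g) (t))) (g) (g)) (p (q (t) (t)) (m (m (g) (q (t) (t))) (p (q (t) (t)) (g) (g))) (m (g) (q (t) (p (t) (g) (g))))))  →  (q (p (p (p (t) (g) (g)) (m (g) (t)) (m (g) (t))) (g) (g)) (p (t) (m (m (g) (q (t) (t))) (p (q (t) (t)) (g) (g))) (m (g) (q (t) (p (t) (g) (g))))))
3. (q (p (p (p (t) (g) (g)) (m (g) (t)) (m (g) (t))) (g) (g)) (p (t) (m (m (g) (q (t) (t))) (p (q (t) (t)) (g) (g))) (m (g) (q (t) (p (t) (g) (g))))))  →  (q (p (p (p (t) (g) (g)) (m (g) (t)) (m (g) (t))) (g) (g)) (p (t) (m (m (g) (t)) (p (q (t) (t)) (g) (g))) (m (g) (q (t) (p (t) (g) (g))))))
4. (q (p (p (p (t) (g) (g)) (m (g) (t)) (m (g) (t))) (g) (g)) (p (t) (m (m (g) (t)) (p (q (t) (t)) (g) (g))) (m (g) (q (t) (p (t) (g) (g))))))  →  (q (p (p (p (t) (g) (g)) (m (g) (t)) (m (g) (t))) (g) (g)) (p (t) (m (m (g) (t)) (p (t) (g) (g))) (m (g) (q (t) (p (t) (g) (g))))))
5. (q (p (p (p (t) (g) (g)) (m (g) (t)) (m (g) (t))) (g) (g)) (p (t) (m (m (g) (t)) (p (t) (g) (g))) (m (g) (q (t) (p (t) (g) (g))))))  →  (q (p (p (p (t) (g) (g)) (m (g) (t)) (m (g) (t))) (g) (g)) (p (t) (m (m (g) (t)) (p (t) (g) (g))) (m (g) (p (t) (g) (g)))))
normal form: (q (p (p (p (t) (g) (g)) (m (g) (t)) (m (g) (t))) (g) (g)) (p (t) (m (m (g) (t)) (p (t) (g) (g))) (m (g) (p (t) (g) (g)))))


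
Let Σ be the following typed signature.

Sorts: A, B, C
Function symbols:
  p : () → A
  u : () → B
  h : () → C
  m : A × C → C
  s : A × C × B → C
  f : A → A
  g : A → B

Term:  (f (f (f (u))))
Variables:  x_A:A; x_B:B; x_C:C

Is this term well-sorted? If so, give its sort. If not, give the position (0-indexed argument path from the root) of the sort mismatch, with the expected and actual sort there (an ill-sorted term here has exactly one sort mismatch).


ill-sorted at position [0, 0, 0]: expected A, got B

      (u) : B
    (f (u)) : ✗ arg 0 at [0, 0, 0] has sort B, expected A


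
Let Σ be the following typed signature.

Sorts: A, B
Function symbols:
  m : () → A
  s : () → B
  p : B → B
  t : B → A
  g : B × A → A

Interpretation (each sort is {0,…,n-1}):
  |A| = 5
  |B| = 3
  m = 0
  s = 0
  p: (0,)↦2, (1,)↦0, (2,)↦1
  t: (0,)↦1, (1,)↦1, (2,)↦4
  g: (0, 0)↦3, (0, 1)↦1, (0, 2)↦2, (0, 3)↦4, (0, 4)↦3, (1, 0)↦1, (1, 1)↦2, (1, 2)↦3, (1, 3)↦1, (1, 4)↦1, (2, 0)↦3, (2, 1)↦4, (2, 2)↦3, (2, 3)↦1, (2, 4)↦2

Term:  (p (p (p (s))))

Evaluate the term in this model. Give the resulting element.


value = 0

  s = 0
  (p (s)) = p(0,) = 2
  (p (p (s))) = p(2,) = 1
  (p (p (p (s)))) = p(1,) = 0


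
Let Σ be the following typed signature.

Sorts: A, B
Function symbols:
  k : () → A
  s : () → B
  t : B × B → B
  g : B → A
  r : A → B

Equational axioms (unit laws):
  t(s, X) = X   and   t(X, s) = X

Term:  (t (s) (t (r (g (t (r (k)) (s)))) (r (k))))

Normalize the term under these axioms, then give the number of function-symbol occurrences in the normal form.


size = 7

1. (t (s) (t (r (g (t (r (k)) (s)))) (r (k))))  →  (t (r (g (t (r (k)) (s)))) (r (k)))
2. (t (r (g (t (r (k)) (s)))) (r (k)))  →  (t (r (g (r (k)))) (r (k)))
normal form: (t (r (g (r (k)))) (r (k)))


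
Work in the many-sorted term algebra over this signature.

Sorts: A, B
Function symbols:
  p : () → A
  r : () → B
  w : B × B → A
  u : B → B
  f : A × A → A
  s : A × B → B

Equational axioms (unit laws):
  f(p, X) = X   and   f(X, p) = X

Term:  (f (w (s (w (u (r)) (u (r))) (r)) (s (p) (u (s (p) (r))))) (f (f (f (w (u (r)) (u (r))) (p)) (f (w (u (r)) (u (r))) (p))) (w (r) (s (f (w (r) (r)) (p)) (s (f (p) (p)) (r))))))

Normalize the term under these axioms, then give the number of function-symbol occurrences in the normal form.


1. (f (w (s (w (u (r)) (u (r))) (r)) (s (p) (u (s (p) (r))))) (f (f (f (w (u (r)) (u (r))) (p)) (f (w (u (r)) (u (r))) (p))) (w (r) (s (f (w (r) (r)) (p)) (s (f (p) (p)) (r))))))  →  (f (w (s (w (u (r)) (u (r))) (r)) (s (p) (u (s (p) (r))))) (f (f (w (u (r)) (u (r))) (f (w (u (r)) (u (r))) (p))) (w (r) (s (f (w (r) (r)) (p)) (s (f (p) (p)) (r))))))
2. (f (w (s (w (u (r)) (u (r))) (r)) (s (p) (u (s (p) (r))))) (f (f (w (u (r)) (u (r))) (f (w (u (r)) (u (r))) (p))) (w (r) (s (f (w (r) (r)) (p)) (s (f (p) (p)) (r))))))  →  (f (w (s (w (u (r)) (u (r))) (r)) (s (p) (u (s (p) (r))))) (f (f (w (u (r)) (u (r))) (w (u (r)) (u (r)))) (w (r) (s (f (w (r) (r)) (p)) (s (f (p) (p)) (r))))))
3. (f (w (s (w (u (r)) (u (r))) (r)) (s (p) (u (s (p) (r))))) (f (f (w (u (r)) (u (r))) (w (u (r)) (u (r)))) (w (r) (s (f (w (r) (r)) (p)) (s (f (p) (p)) (r))))))  →  (f (w (s (w (u (r)) (u (r))) (r)) (s (p) (u (s (p) (r))))) (f (f (w (u (r)) (u (r))) (w (u (r)) (u (r)))) (w (r) (s (w (r) (r)) (s (f (p) (p)) (r))))))
4. (f (w (s (w (u (r)) (u (r))) (r)) (s (p) (u (s (p) (r))))) (f (f (w (u (r)) (u (r))) (w (u (r)) (u (r)))) (w (r) (s (w (r) (r)) (s (f (p) (p)) (r))))))  →  (f (w (s (w (u (r)) (u (r))) (r)) (s (p) (u (s (p) (r))))) (f (f (w (u (r)) (u (r))) (w (u (r)) (u (r)))) (w (r) (s (w (r) (r)) (s (p) (r))))))
normal form: (f (w (s (w (u (r)) (u (r))) (r)) (s (p) (u (s (p) (r))))) (f (f (w (u (r)) (u (r))) (w (u (r)) (u (r)))) (w (r) (s (w (r) (r)) (s (p) (r))))))

size = 36


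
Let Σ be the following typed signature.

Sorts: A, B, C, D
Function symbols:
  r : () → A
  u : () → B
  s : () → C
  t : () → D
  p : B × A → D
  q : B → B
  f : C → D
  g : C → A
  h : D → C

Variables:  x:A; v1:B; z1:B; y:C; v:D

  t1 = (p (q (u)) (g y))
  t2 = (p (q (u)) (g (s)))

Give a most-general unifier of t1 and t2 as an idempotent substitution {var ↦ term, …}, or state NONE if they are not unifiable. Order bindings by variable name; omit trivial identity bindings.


{y ↦ (s)}


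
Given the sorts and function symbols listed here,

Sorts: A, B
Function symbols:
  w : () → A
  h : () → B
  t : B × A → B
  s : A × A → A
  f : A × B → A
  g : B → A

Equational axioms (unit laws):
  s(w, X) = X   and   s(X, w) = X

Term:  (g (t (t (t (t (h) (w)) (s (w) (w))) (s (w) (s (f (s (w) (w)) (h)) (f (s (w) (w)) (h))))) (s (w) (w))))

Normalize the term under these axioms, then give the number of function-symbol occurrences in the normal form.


1. (g (t (t (t (t (h) (w)) (s (w) (w))) (s (w) (s (f (s (w) (w)) (h)) (f (s (w) (w)) (h))))) (s (w) (w))))  →  (g (t (t (t (t (h) (w)) (w)) (s (w) (s (f (s (w) (w)) (h)) (f (s (w) (w)) (h))))) (s (w) (w))))
2. (g (t (t (t (t (h) (w)) (w)) (s (w) (s (f (s (w) (w)) (h)) (f (s (w) (w)) (h))))) (s (w) (w))))  →  (g (t (t (t (t (h) (w)) (w)) (s (f (s (w) (w)) (h)) (f (s (w) (w)) (h)))) (s (w) (w))))
3. (g (t (t (t (t (h) (w)) (w)) (s (f (s (w) (w)) (h)) (f (s (w) (w)) (h)))) (s (w) (w))))  →  (g (t (t (t (t (h) (w)) (w)) (s (f (w) (h)) (f (s (w) (w)) (h)))) (s (w) (w))))
4. (g (t (t (t (t (h) (w)) (w)) (s (f (w) (h)) (f (s (w) (w)) (h)))) (s (w) (w))))  →  (g (t (t (t (t (h) (w)) (w)) (s (f (w) (h)) (f (w) (h)))) (s (w) (w))))
5. (g (t (t (t (t (h) (w)) (w)) (s (f (w) (h)) (f (w) (h)))) (s (w) (w))))  →  (g (t (t (t (t (h) (w)) (w)) (s (f (w) (h)) (f (w) (h)))) (w)))
normal form: (g (t (t (t (t (h) (w)) (w)) (s (f (w) (h)) (f (w) (h)))) (w)))

size = 16


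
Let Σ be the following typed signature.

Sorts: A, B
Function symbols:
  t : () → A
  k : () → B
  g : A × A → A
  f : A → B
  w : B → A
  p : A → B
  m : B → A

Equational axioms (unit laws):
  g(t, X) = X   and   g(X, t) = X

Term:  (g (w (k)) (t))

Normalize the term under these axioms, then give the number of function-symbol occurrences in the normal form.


1. (g (w (k)) (t))  →  (w (k))
normal form: (w (k))

size = 2


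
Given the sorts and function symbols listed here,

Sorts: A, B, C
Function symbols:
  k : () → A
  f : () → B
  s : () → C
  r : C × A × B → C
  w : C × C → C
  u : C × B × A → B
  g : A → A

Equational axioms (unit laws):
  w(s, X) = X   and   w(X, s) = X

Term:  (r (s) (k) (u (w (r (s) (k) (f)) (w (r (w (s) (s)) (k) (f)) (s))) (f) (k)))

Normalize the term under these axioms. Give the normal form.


normal form = (r (s) (k) (u (w (r (s) (k) (f)) (r (s) (k) (f))) (f) (k)))

1. (r (s) (k) (u (w (r (s) (k) (f)) (w (r (w (s) (s)) (k) (f)) (s))) (f) (k)))  →  (r (s) (k) (u (w (r (s) (k) (f)) (r (w (s) (s)) (k) (f))) (f) (k)))
2. (r (s) (k) (u (w (r (s) (k) (f)) (r (w (s) (s)) (k) (f))) (f) (k)))  →  (r (s) (k) (u (w (r (s) (k) (f)) (r (s) (k) (f))) (f) (k)))


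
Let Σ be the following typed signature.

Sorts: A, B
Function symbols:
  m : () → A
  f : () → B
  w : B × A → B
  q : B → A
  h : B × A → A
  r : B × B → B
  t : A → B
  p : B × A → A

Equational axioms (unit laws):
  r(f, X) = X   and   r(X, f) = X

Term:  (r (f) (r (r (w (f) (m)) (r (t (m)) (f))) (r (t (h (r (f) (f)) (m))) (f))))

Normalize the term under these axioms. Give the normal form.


normal form = (r (r (w (f) (m)) (t (m))) (t (h (f) (m))))

1. (r (f) (r (r (w (f) (m)) (r (t (m)) (f))) (r (t (h (r (f) (f)) (m))) (f))))  →  (r (r (w (f) (m)) (r (t (m)) (f))) (r (t (h (r (f) (f)) (m))) (f)))
2. (r (r (w (f) (m)) (r (t (m)) (f))) (r (t (h (r (f) (f)) (m))) (f)))  →  (r (r (w (f) (m)) (t (m))) (r (t (h (r (f) (f)) (m))) (f)))
3. (r (r (w (f) (m)) (t (m))) (r (t (h (r (f) (f)) (m))) (f)))  →  (r (r (w (f) (m)) (t (m))) (t (h (r (f) (f)) (m))))
4. (r (r (w (f) (m)) (t (m))) (t (h (r (f) (f)) (m))))  →  (r (r (w (f) (m)) (t (m))) (t (h (f) (m))))


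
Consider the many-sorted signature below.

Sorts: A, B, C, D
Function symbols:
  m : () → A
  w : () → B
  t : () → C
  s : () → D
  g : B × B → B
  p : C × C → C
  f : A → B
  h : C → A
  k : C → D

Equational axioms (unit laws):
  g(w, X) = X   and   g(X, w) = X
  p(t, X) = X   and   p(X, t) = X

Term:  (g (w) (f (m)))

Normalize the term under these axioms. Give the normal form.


1. (g (w) (f (m)))  →  (f (m))

normal form = (f (m))


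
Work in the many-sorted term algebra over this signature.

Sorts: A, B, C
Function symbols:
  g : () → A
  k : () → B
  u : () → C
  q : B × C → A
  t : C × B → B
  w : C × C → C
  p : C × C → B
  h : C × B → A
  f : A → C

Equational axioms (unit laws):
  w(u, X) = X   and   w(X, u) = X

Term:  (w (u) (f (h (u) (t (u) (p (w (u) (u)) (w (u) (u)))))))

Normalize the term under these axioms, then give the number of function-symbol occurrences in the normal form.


1. (w (u) (f (h (u) (t (u) (p (w (u) (u)) (w (u) (u)))))))  →  (f (h (u) (t (u) (p (w (u) (u)) (w (u) (u))))))
2. (f (h (u) (t (u) (p (w (u) (u)) (w (u) (u))))))  →  (f (h (u) (t (u) (p (u) (w (u) (u))))))
3. (f (h (u) (t (u) (p (u) (w (u) (u))))))  →  (f (h (u) (t (u) (p (u) (u)))))
normal form: (f (h (u) (t (u) (p (u) (u)))))

size = 8


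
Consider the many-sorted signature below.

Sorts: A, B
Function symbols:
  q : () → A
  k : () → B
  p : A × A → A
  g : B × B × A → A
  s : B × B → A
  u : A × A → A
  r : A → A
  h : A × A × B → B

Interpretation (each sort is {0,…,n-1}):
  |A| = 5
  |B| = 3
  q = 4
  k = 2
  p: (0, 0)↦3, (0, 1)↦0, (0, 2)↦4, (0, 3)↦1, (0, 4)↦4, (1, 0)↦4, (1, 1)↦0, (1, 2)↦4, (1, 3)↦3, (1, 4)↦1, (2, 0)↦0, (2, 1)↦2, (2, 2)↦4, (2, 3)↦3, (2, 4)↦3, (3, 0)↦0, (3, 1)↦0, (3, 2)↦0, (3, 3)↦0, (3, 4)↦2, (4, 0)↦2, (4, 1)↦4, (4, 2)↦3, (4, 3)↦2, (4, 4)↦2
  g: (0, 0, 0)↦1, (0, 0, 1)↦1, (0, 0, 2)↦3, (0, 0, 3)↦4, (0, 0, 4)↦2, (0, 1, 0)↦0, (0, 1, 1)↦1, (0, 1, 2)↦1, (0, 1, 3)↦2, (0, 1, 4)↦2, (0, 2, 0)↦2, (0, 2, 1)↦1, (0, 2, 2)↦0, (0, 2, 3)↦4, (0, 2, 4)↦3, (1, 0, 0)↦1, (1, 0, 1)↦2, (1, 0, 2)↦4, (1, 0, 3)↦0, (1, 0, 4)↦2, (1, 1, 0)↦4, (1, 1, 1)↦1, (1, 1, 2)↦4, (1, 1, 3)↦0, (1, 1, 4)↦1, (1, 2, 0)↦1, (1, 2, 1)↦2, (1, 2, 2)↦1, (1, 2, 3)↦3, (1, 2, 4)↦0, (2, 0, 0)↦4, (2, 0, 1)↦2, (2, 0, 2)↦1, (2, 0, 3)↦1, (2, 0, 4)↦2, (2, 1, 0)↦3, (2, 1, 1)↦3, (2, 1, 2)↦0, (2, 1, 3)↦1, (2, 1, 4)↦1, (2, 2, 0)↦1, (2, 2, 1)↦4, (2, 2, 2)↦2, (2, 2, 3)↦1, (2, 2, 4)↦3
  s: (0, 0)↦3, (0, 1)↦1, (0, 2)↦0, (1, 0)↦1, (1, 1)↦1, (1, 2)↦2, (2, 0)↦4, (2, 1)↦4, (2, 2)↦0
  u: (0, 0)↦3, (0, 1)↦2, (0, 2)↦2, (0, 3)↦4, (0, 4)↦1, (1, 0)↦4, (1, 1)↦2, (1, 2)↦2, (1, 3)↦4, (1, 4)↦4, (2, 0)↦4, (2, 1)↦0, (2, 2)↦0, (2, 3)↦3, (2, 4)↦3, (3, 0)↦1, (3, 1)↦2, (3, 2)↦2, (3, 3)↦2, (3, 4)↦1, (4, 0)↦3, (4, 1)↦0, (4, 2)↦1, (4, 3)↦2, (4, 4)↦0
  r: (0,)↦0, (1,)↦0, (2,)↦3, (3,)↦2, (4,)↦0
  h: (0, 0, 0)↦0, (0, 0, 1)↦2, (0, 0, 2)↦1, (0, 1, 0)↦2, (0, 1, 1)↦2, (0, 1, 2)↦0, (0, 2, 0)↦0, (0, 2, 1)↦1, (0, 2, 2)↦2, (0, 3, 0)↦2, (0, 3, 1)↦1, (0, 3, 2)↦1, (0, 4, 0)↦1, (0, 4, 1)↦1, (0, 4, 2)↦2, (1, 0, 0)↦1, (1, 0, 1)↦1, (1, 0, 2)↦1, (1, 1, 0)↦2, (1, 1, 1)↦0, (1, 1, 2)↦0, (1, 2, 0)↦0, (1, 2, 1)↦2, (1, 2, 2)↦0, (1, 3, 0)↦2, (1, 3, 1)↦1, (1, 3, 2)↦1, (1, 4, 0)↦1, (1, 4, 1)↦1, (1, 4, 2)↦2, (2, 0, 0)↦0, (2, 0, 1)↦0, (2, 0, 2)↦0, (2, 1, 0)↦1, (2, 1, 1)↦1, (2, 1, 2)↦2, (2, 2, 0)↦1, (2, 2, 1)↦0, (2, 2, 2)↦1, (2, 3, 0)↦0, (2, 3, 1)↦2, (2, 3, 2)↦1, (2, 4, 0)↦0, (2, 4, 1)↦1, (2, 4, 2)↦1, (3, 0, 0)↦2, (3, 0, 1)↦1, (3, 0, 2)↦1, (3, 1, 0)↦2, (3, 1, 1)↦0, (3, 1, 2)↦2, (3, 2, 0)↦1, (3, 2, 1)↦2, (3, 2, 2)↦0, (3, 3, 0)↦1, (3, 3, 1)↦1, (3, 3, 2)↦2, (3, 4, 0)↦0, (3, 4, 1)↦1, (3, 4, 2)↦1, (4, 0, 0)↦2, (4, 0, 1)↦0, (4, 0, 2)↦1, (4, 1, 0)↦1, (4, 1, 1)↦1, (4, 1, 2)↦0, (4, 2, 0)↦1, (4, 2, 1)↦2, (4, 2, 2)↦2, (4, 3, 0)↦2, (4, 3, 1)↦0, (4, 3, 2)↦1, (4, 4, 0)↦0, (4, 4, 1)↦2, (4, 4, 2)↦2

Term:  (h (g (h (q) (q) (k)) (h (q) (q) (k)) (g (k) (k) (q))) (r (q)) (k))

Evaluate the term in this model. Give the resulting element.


  q = 4
  q = 4
  k = 2
  (h (q) (q) (k)) = h(4, 4, 2) = 2
  q = 4
  q = 4
  k = 2
  (h (q) (q) (k)) = h(4, 4, 2) = 2
  k = 2
  k = 2
  q = 4
  (g (k) (k) (q)) = g(2, 2, 4) = 3
  (g (h (q) (q) (k)) (h (q) (q) (k)) (g (k) (k) (q))) = g(2, 2, 3) = 1
  q = 4
  (r (q)) = r(4,) = 0
  k = 2
  (h (g (h (q) (q) (k)) (h (q) (q) (k)) (g (k) (k) (q))) (r (q)) (k)) = h(1, 0, 2) = 1

value = 1


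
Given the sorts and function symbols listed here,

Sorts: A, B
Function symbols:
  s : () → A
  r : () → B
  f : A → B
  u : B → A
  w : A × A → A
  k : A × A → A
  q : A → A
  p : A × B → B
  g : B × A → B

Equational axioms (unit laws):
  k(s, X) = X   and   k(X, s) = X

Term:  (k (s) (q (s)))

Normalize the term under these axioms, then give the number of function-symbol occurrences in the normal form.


size = 2

1. (k (s) (q (s)))  →  (q (s))
normal form: (q (s))


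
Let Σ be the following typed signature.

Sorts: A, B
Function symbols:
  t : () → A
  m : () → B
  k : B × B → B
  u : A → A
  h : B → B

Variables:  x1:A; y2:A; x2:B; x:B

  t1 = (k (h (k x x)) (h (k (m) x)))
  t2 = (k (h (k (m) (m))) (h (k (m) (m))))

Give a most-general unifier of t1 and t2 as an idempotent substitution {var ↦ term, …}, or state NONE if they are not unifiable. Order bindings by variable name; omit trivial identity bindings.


{x ↦ (m)}


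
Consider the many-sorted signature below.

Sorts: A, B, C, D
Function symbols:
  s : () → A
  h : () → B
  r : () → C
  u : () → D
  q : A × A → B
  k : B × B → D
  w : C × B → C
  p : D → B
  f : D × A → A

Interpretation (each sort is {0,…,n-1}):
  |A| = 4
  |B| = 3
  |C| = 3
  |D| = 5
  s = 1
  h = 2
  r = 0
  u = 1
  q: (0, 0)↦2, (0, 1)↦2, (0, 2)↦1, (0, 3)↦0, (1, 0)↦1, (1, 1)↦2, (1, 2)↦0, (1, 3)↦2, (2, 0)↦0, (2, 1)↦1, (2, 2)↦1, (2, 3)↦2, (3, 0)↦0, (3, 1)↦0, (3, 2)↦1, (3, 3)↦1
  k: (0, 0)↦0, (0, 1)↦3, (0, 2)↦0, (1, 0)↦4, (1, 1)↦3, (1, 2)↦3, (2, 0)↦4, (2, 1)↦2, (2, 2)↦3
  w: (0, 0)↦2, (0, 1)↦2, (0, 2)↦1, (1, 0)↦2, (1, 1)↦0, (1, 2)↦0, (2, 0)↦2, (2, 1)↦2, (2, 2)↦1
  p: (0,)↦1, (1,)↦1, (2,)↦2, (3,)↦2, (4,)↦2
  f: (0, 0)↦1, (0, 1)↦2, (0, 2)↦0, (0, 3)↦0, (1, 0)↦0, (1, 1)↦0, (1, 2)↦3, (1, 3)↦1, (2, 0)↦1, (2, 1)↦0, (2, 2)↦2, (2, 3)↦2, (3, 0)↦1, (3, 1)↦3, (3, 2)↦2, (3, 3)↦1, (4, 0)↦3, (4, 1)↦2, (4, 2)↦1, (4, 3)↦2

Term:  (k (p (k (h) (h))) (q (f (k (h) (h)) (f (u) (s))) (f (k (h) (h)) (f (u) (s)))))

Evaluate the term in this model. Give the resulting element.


value = 3

  h = 2
  h = 2
  (k (h) (h)) = k(2, 2) = 3
  (p (k (h) (h))) = p(3,) = 2
  h = 2
  h = 2
  (k (h) (h)) = k(2, 2) = 3
  u = 1
  s = 1
  (f (u) (s)) = f(1, 1) = 0
  (f (k (h) (h)) (f (u) (s))) = f(3, 0) = 1
  h = 2
  h = 2
  (k (h) (h)) = k(2, 2) = 3
  u = 1
  s = 1
  (f (u) (s)) = f(1, 1) = 0
  (f (k (h) (h)) (f (u) (s))) = f(3, 0) = 1
  (q (f (k (h) (h)) (f (u) (s))) (f (k (h) (h)) (f (u) (s)))) = q(1, 1) = 2
  (k (p (k (h) (h))) (q (f (k (h) (h)) (f (u) (s))) (f (k (h) (h)) (f (u) (s))))) = k(2, 2) = 3


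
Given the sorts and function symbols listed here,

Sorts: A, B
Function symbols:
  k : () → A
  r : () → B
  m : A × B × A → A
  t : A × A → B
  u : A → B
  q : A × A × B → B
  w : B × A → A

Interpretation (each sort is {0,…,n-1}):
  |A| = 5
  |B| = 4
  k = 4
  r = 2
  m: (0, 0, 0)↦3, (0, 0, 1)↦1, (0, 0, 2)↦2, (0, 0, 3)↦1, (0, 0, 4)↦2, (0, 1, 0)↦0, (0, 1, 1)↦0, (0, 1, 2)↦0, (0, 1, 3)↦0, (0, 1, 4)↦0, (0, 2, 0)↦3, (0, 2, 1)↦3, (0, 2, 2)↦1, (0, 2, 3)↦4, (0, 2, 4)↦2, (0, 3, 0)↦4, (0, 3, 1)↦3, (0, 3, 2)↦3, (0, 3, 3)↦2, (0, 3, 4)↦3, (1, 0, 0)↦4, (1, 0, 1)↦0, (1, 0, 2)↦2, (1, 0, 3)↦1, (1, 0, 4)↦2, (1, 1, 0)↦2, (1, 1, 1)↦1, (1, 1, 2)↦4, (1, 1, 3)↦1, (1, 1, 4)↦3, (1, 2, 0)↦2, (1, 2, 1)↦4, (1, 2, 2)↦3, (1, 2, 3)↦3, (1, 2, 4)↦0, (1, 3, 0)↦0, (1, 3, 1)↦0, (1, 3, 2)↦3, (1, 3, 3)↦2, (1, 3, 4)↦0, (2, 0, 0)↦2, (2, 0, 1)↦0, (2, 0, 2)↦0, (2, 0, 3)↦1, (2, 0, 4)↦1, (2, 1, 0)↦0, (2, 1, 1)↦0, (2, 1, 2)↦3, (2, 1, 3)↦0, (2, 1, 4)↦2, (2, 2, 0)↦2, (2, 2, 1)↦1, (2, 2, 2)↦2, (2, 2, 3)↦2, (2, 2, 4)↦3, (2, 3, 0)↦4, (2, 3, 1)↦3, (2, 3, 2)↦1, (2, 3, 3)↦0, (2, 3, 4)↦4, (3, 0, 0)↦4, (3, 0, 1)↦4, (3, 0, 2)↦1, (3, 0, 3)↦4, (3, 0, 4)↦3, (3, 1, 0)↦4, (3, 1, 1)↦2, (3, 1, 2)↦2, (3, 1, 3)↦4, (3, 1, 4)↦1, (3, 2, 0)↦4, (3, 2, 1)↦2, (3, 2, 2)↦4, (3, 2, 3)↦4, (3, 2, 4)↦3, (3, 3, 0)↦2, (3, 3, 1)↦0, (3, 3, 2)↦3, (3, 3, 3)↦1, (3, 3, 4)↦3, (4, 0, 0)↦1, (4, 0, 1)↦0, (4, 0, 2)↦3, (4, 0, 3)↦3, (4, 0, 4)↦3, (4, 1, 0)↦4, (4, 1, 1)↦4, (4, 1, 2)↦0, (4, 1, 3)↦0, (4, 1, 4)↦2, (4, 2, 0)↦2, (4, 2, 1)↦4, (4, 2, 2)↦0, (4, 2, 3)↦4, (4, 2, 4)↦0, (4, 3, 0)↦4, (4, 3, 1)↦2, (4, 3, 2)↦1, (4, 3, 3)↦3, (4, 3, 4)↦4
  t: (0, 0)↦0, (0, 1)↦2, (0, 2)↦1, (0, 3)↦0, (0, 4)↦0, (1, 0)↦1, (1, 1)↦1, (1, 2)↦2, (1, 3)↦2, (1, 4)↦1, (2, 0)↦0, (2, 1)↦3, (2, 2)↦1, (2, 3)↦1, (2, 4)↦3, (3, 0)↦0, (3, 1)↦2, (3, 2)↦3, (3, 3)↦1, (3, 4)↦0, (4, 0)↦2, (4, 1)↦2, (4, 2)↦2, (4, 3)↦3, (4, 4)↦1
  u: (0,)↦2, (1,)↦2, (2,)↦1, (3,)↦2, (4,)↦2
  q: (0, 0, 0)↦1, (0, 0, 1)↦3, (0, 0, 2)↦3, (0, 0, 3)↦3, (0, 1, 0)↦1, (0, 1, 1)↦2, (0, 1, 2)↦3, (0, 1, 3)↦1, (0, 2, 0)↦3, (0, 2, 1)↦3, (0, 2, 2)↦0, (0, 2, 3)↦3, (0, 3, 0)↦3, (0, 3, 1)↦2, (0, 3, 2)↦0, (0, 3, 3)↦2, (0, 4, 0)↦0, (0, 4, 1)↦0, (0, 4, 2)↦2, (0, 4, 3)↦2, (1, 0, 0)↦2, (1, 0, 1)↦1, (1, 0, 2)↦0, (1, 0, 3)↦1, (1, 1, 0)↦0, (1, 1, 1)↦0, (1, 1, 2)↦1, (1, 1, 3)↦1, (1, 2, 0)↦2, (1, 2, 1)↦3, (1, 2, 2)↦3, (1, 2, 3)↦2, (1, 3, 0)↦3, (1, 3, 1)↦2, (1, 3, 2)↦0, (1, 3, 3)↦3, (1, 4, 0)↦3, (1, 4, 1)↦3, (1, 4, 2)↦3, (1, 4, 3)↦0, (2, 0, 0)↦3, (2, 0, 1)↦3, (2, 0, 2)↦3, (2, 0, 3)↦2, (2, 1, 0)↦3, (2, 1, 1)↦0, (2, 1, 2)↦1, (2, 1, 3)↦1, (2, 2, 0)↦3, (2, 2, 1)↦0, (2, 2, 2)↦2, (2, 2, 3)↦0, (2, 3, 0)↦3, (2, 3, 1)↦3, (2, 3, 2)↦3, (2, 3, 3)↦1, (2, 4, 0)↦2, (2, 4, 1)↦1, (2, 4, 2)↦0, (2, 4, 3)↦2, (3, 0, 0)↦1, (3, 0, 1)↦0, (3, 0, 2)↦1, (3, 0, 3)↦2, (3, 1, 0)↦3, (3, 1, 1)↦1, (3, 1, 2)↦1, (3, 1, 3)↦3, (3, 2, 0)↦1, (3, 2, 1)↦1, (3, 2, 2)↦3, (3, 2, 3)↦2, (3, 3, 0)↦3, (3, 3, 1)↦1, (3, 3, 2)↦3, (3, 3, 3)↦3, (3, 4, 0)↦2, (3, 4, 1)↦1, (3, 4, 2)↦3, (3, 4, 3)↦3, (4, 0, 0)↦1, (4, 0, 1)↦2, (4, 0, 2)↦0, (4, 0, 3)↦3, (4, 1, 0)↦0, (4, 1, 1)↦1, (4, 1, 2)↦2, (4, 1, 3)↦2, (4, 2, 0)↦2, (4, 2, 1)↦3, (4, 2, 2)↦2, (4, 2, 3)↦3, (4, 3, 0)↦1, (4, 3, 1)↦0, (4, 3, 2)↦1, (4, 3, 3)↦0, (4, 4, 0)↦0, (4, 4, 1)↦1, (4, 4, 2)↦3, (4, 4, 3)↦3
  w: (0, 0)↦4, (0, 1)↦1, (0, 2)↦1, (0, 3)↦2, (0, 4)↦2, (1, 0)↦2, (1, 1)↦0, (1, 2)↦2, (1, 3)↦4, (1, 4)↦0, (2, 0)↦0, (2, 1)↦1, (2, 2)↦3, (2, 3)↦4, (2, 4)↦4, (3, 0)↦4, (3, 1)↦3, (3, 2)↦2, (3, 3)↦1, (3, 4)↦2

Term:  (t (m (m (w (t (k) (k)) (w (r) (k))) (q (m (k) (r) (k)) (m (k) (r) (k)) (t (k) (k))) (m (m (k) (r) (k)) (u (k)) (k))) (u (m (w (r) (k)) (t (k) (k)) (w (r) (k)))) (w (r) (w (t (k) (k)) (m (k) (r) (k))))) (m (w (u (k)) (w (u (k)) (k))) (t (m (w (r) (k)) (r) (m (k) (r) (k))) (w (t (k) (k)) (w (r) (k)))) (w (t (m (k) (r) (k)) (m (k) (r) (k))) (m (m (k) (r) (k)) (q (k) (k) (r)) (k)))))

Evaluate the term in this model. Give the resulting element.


value = 3

  k = 4
  k = 4
  (t (k) (k)) = t(4, 4) = 1
  r = 2
  k = 4
  (w (r) (k)) = w(2, 4) = 4
  (w (t (k) (k)) (w (r) (k))) = w(1, 4) = 0
  k = 4
  r = 2
  k = 4
  (m (k) (r) (k)) = m(4, 2, 4) = 0
  k = 4
  r = 2
  k = 4
  (m (k) (r) (k)) = m(4, 2, 4) = 0
  k = 4
  k = 4
  (t (k) (k)) = t(4, 4) = 1
  (q (m (k) (r) (k)) (m (k) (r) (k)) (t (k) (k))) = q(0, 0, 1) = 3
  k = 4
  r = 2
  k = 4
  (m (k) (r) (k)) = m(4, 2, 4) = 0
  k = 4
  (u (k)) = u(4,) = 2
  k = 4
  (m (m (k) (r) (k)) (u (k)) (k)) = m(0, 2, 4) = 2
  (m (w (t (k) (k)) (w (r) (k))) (q (m (k) (r) (k)) (m (k) (r) (k)) (t (k) (k))) (m (m (k) (r) (k)) (u (k)) (k))) = m(0, 3, 2) = 3
  r = 2
  k = 4
  (w (r) (k)) = w(2, 4) = 4
  k = 4
  k = 4
  (t (k) (k)) = t(4, 4) = 1
  r = 2
  k = 4
  (w (r) (k)) = w(2, 4) = 4
  (m (w (r) (k)) (t (k) (k)) (w (r) (k))) = m(4, 1, 4) = 2
  (u (m (w (r) (k)) (t (k) (k)) (w (r) (k)))) = u(2,) = 1
  r = 2
  k = 4
  k = 4
  (t (k) (k)) = t(4, 4) = 1
  k = 4
  r = 2
  k = 4
  (m (k) (r) (k)) = m(4, 2, 4) = 0
  (w (t (k) (k)) (m (k) (r) (k))) = w(1, 0) = 2
  (w (r) (w (t (k) (k)) (m (k) (r) (k)))) = w(2, 2) = 3
  (m (m (w (t (k) (k)) (w (r) (k))) (q (m (k) (r) (k)) (m (k) (r) (k)) (t (k) (k))) (m (m (k) (r) (k)) (u (k)) (k))) (u (m (w (r) (k)) (t (k) (k)) (w (r) (k)))) (w (r) (w (t (k) (k)) (m (k) (r) (k))))) = m(3, 1, 3) = 4
  k = 4
  (u (k)) = u(4,) = 2
  k = 4
  (u (k)) = u(4,) = 2
  k = 4
  (w (u (k)) (k)) = w(2, 4) = 4
  (w (u (k)) (w (u (k)) (k))) = w(2, 4) = 4
  r = 2
  k = 4
  (w (r) (k)) = w(2, 4) = 4
  r = 2
  k = 4
  r = 2
  k = 4
  (m (k) (r) (k)) = m(4, 2, 4) = 0
  (m (w (r) (k)) (r) (m (k) (r) (k))) = m(4, 2, 0) = 2
  k = 4
  k = 4
  (t (k) (k)) = t(4, 4) = 1
  r = 2
  k = 4
  (w (r) (k)) = w(2, 4) = 4
  (w (t (k) (k)) (w (r) (k))) = w(1, 4) = 0
  (t (m (w (r) (k)) (r) (m (k) (r) (k))) (w (t (k) (k)) (w (r) (k)))) = t(2, 0) = 0
  k = 4
  r = 2
  k = 4
  (m (k) (r) (k)) = m(4, 2, 4) = 0
  k = 4
  r = 2
  k = 4
  (m (k) (r) (k)) = m(4, 2, 4) = 0
  (t (m (k) (r) (k)) (m (k) (r) (k))) = t(0, 0) = 0
  k = 4
  r = 2
  k = 4
  (m (k) (r) (k)) = m(4, 2, 4) = 0
  k = 4
  k = 4
  r = 2
  (q (k) (k) (r)) = q(4, 4, 2) = 3
  k = 4
  (m (m (k) (r) (k)) (q (k) (k) (r)) (k)) = m(0, 3, 4) = 3
  (w (t (m (k) (r) (k)) (m (k) (r) (k))) (m (m (k) (r) (k)) (q (k) (k) (r)) (k))) = w(0, 3) = 2
  (m (w (u (k)) (w (u (k)) (k))) (t (m (w (r) (k)) (r) (m (k) (r) (k))) (w (t (k) (k)) (w (r) (k)))) (w (t (m (k) (r) (k)) (m (k) (r) (k))) (m (m (k) (r) (k)) (q (k) (k) (r)) (k)))) = m(4, 0, 2) = 3
  (t (m (m (w (t (k) (k)) (w (r) (k))) (q (m (k) (r) (k)) (m (k) (r) (k)) (t (k) (k))) (m (m (k) (r) (k)) (u (k)) (k))) (u (m (w (r) (k)) (t (k) (k)) (w (r) (k)))) (w (r) (w (t (k) (k)) (m (k) (r) (k))))) (m (w (u (k)) (w (u (k)) (k))) (t (m (w (r) (k)) (r) (m (k) (r) (k))) (w (t (k) (k)) (w (r) (k)))) (w (t (m (k) (r) (k)) (m (k) (r) (k))) (m (m (k) (r) (k)) (q (k) (k) (r)) (k))))) = t(4, 3) = 3


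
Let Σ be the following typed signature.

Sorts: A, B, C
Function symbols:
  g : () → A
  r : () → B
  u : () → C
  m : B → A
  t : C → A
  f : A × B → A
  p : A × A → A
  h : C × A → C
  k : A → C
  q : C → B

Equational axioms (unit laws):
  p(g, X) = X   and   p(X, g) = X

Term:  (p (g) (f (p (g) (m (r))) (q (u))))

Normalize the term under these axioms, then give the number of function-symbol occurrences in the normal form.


1. (p (g) (f (p (g) (m (r))) (q (u))))  →  (f (p (g) (m (r))) (q (u)))
2. (f (p (g) (m (r))) (q (u)))  →  (f (m (r)) (q (u)))
normal form: (f (m (r)) (q (u)))

size = 5


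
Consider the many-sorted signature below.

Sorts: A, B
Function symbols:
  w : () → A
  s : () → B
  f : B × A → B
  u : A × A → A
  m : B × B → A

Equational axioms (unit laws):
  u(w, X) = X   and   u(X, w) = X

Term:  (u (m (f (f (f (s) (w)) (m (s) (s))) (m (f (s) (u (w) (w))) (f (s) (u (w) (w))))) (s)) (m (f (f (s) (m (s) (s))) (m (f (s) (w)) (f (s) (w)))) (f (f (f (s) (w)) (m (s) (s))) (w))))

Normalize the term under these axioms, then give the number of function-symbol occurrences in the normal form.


size = 41

1. (u (m (f (f (f (s) (w)) (m (s) (s))) (m (f (s) (u (w) (w))) (f (s) (u (w) (w))))) (s)) (m (f (f (s) (m (s) (s))) (m (f (s) (w)) (f (s) (w)))) (f (f (f (s) (w)) (m (s) (s))) (w))))  →  (u (m (f (f (f (s) (w)) (m (s) (s))) (m (f (s) (w)) (f (s) (u (w) (w))))) (s)) (m (f (f (s) (m (s) (s))) (m (f (s) (w)) (f (s) (w)))) (f (f (f (s) (w)) (m (s) (s))) (w))))
2. (u (m (f (f (f (s) (w)) (m (s) (s))) (m (f (s) (w)) (f (s) (u (w) (w))))) (s)) (m (f (f (s) (m (s) (s))) (m (f (s) (w)) (f (s) (w)))) (f (f (f (s) (w)) (m (s) (s))) (w))))  →  (u (m (f (f (f (s) (w)) (m (s) (s))) (m (f (s) (w)) (f (s) (w)))) (s)) (m (f (f (s) (m (s) (s))) (m (f (s) (w)) (f (s) (w)))) (f (f (f (s) (w)) (m (s) (s))) (w))))
normal form: (u (m (f (f (f (s) (w)) (m (s) (s))) (m (f (s) (w)) (f (s) (w)))) (s)) (m (f (f (s) (m (s) (s))) (m (f (s) (w)) (f (s) (w)))) (f (f (f (s) (w)) (m (s) (s))) (w))))


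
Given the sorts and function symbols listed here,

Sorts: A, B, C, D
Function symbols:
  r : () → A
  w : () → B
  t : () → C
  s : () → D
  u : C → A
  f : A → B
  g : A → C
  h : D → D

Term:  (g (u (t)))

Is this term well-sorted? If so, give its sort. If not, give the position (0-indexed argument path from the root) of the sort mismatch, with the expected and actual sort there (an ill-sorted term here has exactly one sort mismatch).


    (t) : C
  (u (t)) : A
(g (u (t))) : C

well-sorted; sort = C


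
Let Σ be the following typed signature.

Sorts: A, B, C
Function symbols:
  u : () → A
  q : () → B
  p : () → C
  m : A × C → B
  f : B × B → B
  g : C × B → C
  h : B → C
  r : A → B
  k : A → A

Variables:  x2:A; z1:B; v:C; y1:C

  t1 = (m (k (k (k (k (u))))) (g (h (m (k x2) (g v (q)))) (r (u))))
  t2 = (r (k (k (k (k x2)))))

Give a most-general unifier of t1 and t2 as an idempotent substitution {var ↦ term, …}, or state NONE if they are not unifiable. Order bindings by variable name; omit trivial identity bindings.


head clash or occurs-check failure — not unifiable

NONE (not unifiable)


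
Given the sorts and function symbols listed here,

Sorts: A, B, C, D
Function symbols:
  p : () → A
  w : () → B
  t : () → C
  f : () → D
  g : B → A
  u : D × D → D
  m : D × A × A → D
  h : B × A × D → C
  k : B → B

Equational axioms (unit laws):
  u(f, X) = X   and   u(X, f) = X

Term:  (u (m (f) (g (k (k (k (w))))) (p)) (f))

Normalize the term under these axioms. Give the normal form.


normal form = (m (f) (g (k (k (k (w))))) (p))

1. (u (m (f) (g (k (k (k (w))))) (p)) (f))  →  (m (f) (g (k (k (k (w))))) (p))


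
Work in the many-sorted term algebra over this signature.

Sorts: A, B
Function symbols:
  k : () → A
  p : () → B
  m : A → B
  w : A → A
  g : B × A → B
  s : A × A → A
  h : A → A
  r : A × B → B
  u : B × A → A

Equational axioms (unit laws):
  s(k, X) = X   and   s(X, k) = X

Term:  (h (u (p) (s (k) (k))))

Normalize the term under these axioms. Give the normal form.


normal form = (h (u (p) (k)))

1. (h (u (p) (s (k) (k))))  →  (h (u (p) (k)))


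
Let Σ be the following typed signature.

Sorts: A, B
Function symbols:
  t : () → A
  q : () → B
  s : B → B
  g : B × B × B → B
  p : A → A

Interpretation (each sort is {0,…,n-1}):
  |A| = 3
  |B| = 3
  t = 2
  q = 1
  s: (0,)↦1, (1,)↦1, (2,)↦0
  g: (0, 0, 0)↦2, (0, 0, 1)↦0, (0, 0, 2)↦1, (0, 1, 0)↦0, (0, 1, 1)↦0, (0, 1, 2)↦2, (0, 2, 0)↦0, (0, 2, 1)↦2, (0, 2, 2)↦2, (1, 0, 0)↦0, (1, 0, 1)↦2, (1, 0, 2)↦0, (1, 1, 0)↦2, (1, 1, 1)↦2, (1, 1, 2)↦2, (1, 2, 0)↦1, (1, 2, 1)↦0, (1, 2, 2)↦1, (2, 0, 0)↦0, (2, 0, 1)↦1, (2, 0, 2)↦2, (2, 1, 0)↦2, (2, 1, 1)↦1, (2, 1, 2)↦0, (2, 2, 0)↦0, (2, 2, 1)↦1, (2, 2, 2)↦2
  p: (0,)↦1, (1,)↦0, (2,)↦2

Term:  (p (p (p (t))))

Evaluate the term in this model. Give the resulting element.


value = 2

  t = 2
  (p (t)) = p(2,) = 2
  (p (p (t))) = p(2,) = 2
  (p (p (p (t)))) = p(2,) = 2


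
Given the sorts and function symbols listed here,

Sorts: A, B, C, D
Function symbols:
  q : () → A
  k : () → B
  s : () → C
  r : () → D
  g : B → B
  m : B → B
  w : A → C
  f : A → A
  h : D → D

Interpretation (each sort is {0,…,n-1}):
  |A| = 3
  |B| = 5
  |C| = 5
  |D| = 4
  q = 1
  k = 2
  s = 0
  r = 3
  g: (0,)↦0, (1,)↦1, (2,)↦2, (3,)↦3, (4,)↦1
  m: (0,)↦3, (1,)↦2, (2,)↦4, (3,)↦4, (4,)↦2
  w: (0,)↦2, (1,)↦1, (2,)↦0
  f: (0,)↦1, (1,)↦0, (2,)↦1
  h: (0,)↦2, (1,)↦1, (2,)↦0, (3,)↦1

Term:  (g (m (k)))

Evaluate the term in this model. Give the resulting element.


  k = 2
  (m (k)) = m(2,) = 4
  (g (m (k))) = g(4,) = 1

value = 1


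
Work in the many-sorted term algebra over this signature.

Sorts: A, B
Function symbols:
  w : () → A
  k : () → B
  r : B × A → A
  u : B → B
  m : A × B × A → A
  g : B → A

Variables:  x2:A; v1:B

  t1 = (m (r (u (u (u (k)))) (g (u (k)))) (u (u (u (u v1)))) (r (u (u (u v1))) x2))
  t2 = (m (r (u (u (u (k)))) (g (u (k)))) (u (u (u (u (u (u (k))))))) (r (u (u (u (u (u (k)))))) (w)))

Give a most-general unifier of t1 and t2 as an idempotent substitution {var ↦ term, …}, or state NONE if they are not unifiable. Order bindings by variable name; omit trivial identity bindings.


{v1 ↦ (u (u (k))), x2 ↦ (w)}


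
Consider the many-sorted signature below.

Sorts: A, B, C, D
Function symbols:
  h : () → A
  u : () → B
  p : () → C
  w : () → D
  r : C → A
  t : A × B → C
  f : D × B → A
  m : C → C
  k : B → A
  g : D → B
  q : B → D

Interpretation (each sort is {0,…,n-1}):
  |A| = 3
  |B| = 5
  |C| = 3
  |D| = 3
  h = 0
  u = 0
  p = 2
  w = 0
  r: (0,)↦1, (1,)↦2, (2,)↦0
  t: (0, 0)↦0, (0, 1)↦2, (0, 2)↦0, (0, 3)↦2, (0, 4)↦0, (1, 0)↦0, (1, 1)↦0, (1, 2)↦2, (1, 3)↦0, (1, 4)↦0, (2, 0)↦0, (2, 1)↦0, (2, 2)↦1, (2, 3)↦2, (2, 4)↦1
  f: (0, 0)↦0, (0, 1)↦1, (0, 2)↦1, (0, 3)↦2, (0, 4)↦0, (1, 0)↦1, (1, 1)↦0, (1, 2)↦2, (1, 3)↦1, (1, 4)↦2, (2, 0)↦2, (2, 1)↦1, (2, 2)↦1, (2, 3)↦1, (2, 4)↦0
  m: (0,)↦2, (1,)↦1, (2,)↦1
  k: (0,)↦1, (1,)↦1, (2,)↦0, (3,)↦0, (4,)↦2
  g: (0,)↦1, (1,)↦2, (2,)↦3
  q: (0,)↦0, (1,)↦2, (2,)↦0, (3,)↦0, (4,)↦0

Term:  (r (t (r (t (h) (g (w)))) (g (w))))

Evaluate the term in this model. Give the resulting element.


value = 0

  h = 0
  w = 0
  (g (w)) = g(0,) = 1
  (t (h) (g (w))) = t(0, 1) = 2
  (r (t (h) (g (w)))) = r(2,) = 0
  w = 0
  (g (w)) = g(0,) = 1
  (t (r (t (h) (g (w)))) (g (w))) = t(0, 1) = 2
  (r (t (r (t (h) (g (w)))) (g (w)))) = r(2,) = 0


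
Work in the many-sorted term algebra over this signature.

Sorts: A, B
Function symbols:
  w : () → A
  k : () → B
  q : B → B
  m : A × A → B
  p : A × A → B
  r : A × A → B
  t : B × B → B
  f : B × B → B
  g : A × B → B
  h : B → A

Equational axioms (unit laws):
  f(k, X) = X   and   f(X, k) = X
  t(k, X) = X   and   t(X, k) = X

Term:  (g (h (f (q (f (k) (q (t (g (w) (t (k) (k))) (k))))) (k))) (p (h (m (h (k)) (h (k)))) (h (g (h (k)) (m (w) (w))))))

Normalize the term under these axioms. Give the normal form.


1. (g (h (f (q (f (k) (q (t (g (w) (t (k) (k))) (k))))) (k))) (p (h (m (h (k)) (h (k)))) (h (g (h (k)) (m (w) (w))))))  →  (g (h (q (f (k) (q (t (g (w) (t (k) (k))) (k)))))) (p (h (m (h (k)) (h (k)))) (h (g (h (k)) (m (w) (w))))))
2. (g (h (q (f (k) (q (t (g (w) (t (k) (k))) (k)))))) (p (h (m (h (k)) (h (k)))) (h (g (h (k)) (m (w) (w))))))  →  (g (h (q (q (t (g (w) (t (k) (k))) (k))))) (p (h (m (h (k)) (h (k)))) (h (g (h (k)) (m (w) (w))))))
3. (g (h (q (q (t (g (w) (t (k) (k))) (k))))) (p (h (m (h (k)) (h (k)))) (h (g (h (k)) (m (w) (w))))))  →  (g (h (q (q (g (w) (t (k) (k)))))) (p (h (m (h (k)) (h (k)))) (h (g (h (k)) (m (w) (w))))))
4. (g (h (q (q (g (w) (t (k) (k)))))) (p (h (m (h (k)) (h (k)))) (h (g (h (k)) (m (w) (w))))))  →  (g (h (q (q (g (w) (k))))) (p (h (m (h (k)) (h (k)))) (h (g (h (k)) (m (w) (w))))))

normal form = (g (h (q (q (g (w) (k))))) (p (h (m (h (k)) (h (k)))) (h (g (h (k)) (m (w) (w))))))


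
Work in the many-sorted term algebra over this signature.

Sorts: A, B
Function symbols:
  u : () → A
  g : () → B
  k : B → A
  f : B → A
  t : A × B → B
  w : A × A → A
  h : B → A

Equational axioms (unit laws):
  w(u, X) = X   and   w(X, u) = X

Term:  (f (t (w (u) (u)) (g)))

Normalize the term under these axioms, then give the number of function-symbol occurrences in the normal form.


1. (f (t (w (u) (u)) (g)))  →  (f (t (u) (g)))
normal form: (f (t (u) (g)))

size = 4


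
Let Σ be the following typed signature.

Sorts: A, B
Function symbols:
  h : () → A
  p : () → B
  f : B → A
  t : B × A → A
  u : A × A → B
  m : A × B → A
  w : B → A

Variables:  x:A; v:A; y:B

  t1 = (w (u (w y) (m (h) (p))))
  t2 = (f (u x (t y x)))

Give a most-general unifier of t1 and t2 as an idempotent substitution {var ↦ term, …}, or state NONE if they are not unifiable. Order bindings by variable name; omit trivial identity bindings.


NONE (not unifiable)

head clash or occurs-check failure — not unifiable


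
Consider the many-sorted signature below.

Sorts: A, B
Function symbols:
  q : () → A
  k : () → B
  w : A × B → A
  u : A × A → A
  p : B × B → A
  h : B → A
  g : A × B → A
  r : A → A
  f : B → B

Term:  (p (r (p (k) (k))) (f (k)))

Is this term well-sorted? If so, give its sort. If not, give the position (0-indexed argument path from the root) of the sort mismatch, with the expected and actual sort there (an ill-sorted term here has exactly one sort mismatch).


      (k) : B
      (k) : B
    (p (k) (k)) : A
  (r (p (k) (k))) : A
    (k) : B
  (f (k)) : B
(p (r (p (k) (k))) (f (k))) : ✗ arg 0 at [0] has sort A, expected B

ill-sorted at position [0]: expected B, got A


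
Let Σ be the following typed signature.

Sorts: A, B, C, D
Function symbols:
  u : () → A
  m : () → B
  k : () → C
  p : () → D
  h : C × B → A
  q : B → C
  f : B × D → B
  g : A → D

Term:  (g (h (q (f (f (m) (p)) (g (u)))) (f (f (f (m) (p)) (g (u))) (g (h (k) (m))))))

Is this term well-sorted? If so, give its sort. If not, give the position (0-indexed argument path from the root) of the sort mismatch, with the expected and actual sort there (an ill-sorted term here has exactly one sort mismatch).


          (m) : B
          (p) : D
        (f (m) (p)) : B
          (u) : A
        (g (u)) : D
      (f (f (m) (p)) (g (u))) : B
    (q (f (f (m) (p)) (g (u)))) : C
          (m) : B
          (p) : D
        (f (m) (p)) : B
          (u) : A
        (g (u)) : D
      (f (f (m) (p)) (g (u))) : B
          (k) : C
          (m) : B
        (h (k) (m)) : A
      (g (h (k) (m))) : D
    (f (f (f (m) (p)) (g (u))) (g (h (k) (m)))) : B
  (h (q (f (f (m) (p)) (g (u)))) (f (f (f (m) (p)) (g (u))) (g (h (k) (m))))) : A
(g (h (q (f (f (m) (p)) (g (u)))) (f (f (f (m) (p)) (g (u))) (g (h (k) (m)))))) : D

well-sorted; sort = D


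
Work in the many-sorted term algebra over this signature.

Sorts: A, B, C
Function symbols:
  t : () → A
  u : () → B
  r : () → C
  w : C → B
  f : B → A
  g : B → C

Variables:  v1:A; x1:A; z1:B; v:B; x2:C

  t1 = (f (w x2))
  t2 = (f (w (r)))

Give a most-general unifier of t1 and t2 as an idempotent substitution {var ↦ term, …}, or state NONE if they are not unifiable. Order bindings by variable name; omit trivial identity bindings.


{x2 ↦ (r)}


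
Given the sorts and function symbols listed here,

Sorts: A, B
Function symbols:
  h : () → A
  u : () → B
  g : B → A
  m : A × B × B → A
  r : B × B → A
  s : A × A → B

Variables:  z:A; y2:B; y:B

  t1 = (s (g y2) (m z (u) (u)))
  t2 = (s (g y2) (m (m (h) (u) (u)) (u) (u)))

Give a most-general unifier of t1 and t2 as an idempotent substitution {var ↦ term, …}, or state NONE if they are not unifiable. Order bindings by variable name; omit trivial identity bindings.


{z ↦ (m (h) (u) (u))}


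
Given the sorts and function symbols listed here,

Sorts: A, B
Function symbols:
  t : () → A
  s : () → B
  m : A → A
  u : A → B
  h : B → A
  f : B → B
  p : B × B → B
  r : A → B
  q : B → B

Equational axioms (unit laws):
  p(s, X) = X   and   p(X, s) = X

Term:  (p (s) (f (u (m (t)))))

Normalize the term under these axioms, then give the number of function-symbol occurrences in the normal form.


1. (p (s) (f (u (m (t)))))  →  (f (u (m (t))))
normal form: (f (u (m (t))))

size = 4


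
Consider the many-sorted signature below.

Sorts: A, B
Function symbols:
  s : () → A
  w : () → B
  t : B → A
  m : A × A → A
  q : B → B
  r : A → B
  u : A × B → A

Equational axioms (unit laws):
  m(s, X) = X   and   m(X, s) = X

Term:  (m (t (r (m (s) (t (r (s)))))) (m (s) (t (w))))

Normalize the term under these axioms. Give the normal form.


1. (m (t (r (m (s) (t (r (s)))))) (m (s) (t (w))))  →  (m (t (r (t (r (s))))) (m (s) (t (w))))
2. (m (t (r (t (r (s))))) (m (s) (t (w))))  →  (m (t (r (t (r (s))))) (t (w)))

normal form = (m (t (r (t (r (s))))) (t (w)))


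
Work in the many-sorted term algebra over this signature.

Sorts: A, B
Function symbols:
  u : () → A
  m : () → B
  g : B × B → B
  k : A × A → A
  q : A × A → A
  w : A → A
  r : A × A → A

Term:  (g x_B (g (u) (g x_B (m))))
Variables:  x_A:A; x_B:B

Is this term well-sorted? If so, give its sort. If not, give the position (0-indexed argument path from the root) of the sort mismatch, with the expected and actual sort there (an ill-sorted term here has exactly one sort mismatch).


ill-sorted at position [1, 0]: expected B, got A

  x_B : B
    (u) : A
      x_B : B
      (m) : B
    (g x_B (m)) : B
  (g (u) (g x_B (m))) : ✗ arg 0 at [1, 0] has sort A, expected B


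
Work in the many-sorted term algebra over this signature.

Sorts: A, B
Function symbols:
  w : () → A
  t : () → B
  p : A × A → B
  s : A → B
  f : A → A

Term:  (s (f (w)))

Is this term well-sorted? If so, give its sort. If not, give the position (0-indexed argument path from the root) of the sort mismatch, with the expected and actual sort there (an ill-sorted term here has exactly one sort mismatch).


well-sorted; sort = B

    (w) : A
  (f (w)) : A
(s (f (w))) : B
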